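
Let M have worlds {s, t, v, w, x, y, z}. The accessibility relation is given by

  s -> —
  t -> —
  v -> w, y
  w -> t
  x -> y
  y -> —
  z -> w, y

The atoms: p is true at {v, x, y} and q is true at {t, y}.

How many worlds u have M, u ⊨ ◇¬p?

s: no successors, so ◇¬p fails. ✗
t: no successors, so ◇¬p fails. ✗
v: successors {w, y}; ¬p there: w:T, y:F. ✓
w: successors {t}; ¬p there: t:T. ✓
x: successors {y}; ¬p there: y:F. ✗
y: no successors, so ◇¬p fails. ✗
z: successors {w, y}; ¬p there: w:T, y:F. ✓
Satisfying worlds: {v, w, z}.

3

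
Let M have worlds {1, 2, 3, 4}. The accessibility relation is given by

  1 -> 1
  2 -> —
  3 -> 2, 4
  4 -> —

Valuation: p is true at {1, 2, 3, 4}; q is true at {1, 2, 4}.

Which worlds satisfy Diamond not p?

∅

1: successors {1}; not p there: 1:F. ✗
2: no successors, so Diamond not p fails. ✗
3: successors {2, 4}; not p there: 2:F, 4:F. ✗
4: no successors, so Diamond not p fails. ✗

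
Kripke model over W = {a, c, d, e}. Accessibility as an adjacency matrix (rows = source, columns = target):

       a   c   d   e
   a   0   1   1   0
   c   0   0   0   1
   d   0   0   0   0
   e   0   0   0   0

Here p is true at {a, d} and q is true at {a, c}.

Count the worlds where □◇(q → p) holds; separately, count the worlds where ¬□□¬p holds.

2 and 0

For □◇(q → p):
a: successors {c, d}; ◇(q → p) there: c:T, d:F. ✗
c: successors {e}; ◇(q → p) there: e:F. ✗
d: no successors, so □◇(q → p) holds vacuously. ✓
e: no successors, so □◇(q → p) holds vacuously. ✓
— 2 worlds.
For ¬□□¬p:
a: □□¬p is T. ✗
c: □□¬p is T. ✗
d: □□¬p is T. ✗
e: □□¬p is T. ✗
— 0 worlds.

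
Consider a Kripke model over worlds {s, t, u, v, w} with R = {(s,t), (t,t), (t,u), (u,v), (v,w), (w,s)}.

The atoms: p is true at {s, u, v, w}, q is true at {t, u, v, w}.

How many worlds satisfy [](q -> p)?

s: successors {t}; q -> p there: t:F. ✗
t: successors {t, u}; q -> p there: t:F, u:T. ✗
u: successors {v}; q -> p there: v:T. ✓
v: successors {w}; q -> p there: w:T. ✓
w: successors {s}; q -> p there: s:T. ✓
Satisfying worlds: {u, v, w}.

3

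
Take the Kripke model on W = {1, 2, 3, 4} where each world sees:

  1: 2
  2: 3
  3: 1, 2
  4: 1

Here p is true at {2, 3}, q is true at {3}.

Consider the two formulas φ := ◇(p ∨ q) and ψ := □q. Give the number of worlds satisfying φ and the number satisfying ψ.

3 and 1

For ◇(p ∨ q):
1: successors {2}; p ∨ q there: 2:T. ✓
2: successors {3}; p ∨ q there: 3:T. ✓
3: successors {1, 2}; p ∨ q there: 1:F, 2:T. ✓
4: successors {1}; p ∨ q there: 1:F. ✗
— 3 worlds.
For □q:
1: successors {2}; q there: 2:F. ✗
2: successors {3}; q there: 3:T. ✓
3: successors {1, 2}; q there: 1:F, 2:F. ✗
4: successors {1}; q there: 1:F. ✗
— 1 world.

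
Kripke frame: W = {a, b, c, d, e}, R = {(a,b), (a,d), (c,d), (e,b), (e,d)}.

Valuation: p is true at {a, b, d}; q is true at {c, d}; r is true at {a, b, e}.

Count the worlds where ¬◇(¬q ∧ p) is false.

a: ◇(¬q ∧ p) is T. ✗
b: ◇(¬q ∧ p) is F. ✓
c: ◇(¬q ∧ p) is F. ✓
d: ◇(¬q ∧ p) is F. ✓
e: ◇(¬q ∧ p) is T. ✗
Satisfying worlds: {b, c, d}.
So ¬◇(¬q ∧ p) fails at the other 2 worlds.

2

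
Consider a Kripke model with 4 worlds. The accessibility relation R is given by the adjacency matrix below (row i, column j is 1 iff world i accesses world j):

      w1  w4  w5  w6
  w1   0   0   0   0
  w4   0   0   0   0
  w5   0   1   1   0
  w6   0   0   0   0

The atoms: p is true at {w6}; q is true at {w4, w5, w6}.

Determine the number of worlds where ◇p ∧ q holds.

0

w1: ◇p is F, q is F. ✗
w4: ◇p is F, q is T. ✗
w5: ◇p is F, q is T. ✗
w6: ◇p is F, q is T. ✗
Satisfying worlds: ∅.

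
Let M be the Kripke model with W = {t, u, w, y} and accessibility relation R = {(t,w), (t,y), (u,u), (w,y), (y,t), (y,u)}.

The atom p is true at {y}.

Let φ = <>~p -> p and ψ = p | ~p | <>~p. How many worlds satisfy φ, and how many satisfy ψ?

2 and 4

For <>~p -> p:
t: <>~p is T, p is F. ✗
u: <>~p is T, p is F. ✗
w: <>~p is F, p is F. ✓
y: <>~p is T, p is T. ✓
— 2 worlds.
For p | ~p | <>~p:
t: p is F, ~p | <>~p is T. ✓
u: p is F, ~p | <>~p is T. ✓
w: p is F, ~p | <>~p is T. ✓
y: p is T, ~p | <>~p is T. ✓
— 4 worlds.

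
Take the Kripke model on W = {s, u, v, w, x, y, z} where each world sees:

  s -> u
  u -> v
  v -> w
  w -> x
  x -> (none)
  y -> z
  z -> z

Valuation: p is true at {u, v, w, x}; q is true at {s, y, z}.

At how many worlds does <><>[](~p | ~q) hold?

s: successors {u}; <>[](~p | ~q) there: u:T. ✓
u: successors {v}; <>[](~p | ~q) there: v:T. ✓
v: successors {w}; <>[](~p | ~q) there: w:T. ✓
w: successors {x}; <>[](~p | ~q) there: x:F. ✗
x: no successors, so <><>[](~p | ~q) fails. ✗
y: successors {z}; <>[](~p | ~q) there: z:T. ✓
z: successors {z}; <>[](~p | ~q) there: z:T. ✓
Satisfying worlds: {s, u, v, y, z}.

5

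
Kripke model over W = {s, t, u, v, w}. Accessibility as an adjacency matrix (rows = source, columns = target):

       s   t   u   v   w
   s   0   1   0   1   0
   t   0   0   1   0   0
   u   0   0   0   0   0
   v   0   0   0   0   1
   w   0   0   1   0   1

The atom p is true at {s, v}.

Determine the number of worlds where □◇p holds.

1

s: successors {t, v}; ◇p there: t:F, v:F. ✗
t: successors {u}; ◇p there: u:F. ✗
u: no successors, so □◇p holds vacuously. ✓
v: successors {w}; ◇p there: w:F. ✗
w: successors {u, w}; ◇p there: u:F, w:F. ✗
Satisfying worlds: {u}.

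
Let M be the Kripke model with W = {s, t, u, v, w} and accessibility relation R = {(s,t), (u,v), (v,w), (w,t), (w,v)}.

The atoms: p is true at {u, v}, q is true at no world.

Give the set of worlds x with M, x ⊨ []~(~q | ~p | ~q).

s: successors {t}; ~(~q | ~p | ~q) there: t:F. ✗
t: no successors, so []~(~q | ~p | ~q) holds vacuously. ✓
u: successors {v}; ~(~q | ~p | ~q) there: v:F. ✗
v: successors {w}; ~(~q | ~p | ~q) there: w:F. ✗
w: successors {t, v}; ~(~q | ~p | ~q) there: t:F, v:F. ✗

{t}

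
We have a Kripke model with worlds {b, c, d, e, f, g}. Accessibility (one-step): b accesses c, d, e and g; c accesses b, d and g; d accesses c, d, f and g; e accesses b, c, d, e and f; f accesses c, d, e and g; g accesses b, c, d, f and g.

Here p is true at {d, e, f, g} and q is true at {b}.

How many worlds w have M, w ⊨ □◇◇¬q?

6

b: successors {c, d, e, g}; ◇◇¬q there: c:T, d:T, e:T, g:T. ✓
c: successors {b, d, g}; ◇◇¬q there: b:T, d:T, g:T. ✓
d: successors {c, d, f, g}; ◇◇¬q there: c:T, d:T, f:T, g:T. ✓
e: successors {b, c, d, e, f}; ◇◇¬q there: b:T, c:T, d:T, e:T, f:T. ✓
f: successors {c, d, e, g}; ◇◇¬q there: c:T, d:T, e:T, g:T. ✓
g: successors {b, c, d, f, g}; ◇◇¬q there: b:T, c:T, d:T, f:T, g:T. ✓
Satisfying worlds: {b, c, d, e, f, g}.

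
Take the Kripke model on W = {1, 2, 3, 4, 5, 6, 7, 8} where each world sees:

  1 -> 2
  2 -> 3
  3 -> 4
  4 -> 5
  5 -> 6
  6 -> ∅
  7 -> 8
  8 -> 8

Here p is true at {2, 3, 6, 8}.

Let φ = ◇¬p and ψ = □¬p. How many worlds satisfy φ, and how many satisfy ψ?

2 and 3

For ◇¬p:
1: successors {2}; ¬p there: 2:F. ✗
2: successors {3}; ¬p there: 3:F. ✗
3: successors {4}; ¬p there: 4:T. ✓
4: successors {5}; ¬p there: 5:T. ✓
5: successors {6}; ¬p there: 6:F. ✗
6: no successors, so ◇¬p fails. ✗
7: successors {8}; ¬p there: 8:F. ✗
8: successors {8}; ¬p there: 8:F. ✗
— 2 worlds.
For □¬p:
1: successors {2}; ¬p there: 2:F. ✗
2: successors {3}; ¬p there: 3:F. ✗
3: successors {4}; ¬p there: 4:T. ✓
4: successors {5}; ¬p there: 5:T. ✓
5: successors {6}; ¬p there: 6:F. ✗
6: no successors, so □¬p holds vacuously. ✓
7: successors {8}; ¬p there: 8:F. ✗
8: successors {8}; ¬p there: 8:F. ✗
— 3 worlds.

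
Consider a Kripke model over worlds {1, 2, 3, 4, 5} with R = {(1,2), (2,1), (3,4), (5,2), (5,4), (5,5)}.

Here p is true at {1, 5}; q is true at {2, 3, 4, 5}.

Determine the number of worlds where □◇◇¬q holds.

1: successors {2}; ◇◇¬q there: 2:F. ✗
2: successors {1}; ◇◇¬q there: 1:T. ✓
3: successors {4}; ◇◇¬q there: 4:F. ✗
4: no successors, so □◇◇¬q holds vacuously. ✓
5: successors {2, 4, 5}; ◇◇¬q there: 2:F, 4:F, 5:T. ✗
Satisfying worlds: {2, 4}.

2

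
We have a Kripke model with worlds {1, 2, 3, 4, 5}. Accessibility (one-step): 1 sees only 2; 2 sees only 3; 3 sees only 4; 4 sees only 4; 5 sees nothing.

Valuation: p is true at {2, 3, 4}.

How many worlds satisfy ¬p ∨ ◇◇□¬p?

1: ¬p is T, ◇◇□¬p is F. ✓
2: ¬p is F, ◇◇□¬p is F. ✗
3: ¬p is F, ◇◇□¬p is F. ✗
4: ¬p is F, ◇◇□¬p is F. ✗
5: ¬p is T, ◇◇□¬p is F. ✓
Satisfying worlds: {1, 5}.

2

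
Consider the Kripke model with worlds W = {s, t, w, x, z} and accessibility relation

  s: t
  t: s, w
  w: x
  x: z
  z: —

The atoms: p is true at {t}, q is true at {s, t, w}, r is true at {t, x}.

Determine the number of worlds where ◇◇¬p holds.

s: successors {t}; ◇¬p there: t:T. ✓
t: successors {s, w}; ◇¬p there: s:F, w:T. ✓
w: successors {x}; ◇¬p there: x:T. ✓
x: successors {z}; ◇¬p there: z:F. ✗
z: no successors, so ◇◇¬p fails. ✗
Satisfying worlds: {s, t, w}.

3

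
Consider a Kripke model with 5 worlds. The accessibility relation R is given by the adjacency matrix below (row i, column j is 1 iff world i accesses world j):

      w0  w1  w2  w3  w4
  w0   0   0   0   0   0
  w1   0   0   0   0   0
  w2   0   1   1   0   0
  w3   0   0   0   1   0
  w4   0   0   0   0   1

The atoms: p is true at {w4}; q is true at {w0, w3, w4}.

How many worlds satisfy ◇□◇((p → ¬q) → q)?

3

w0: no successors, so ◇□◇((p → ¬q) → q) fails. ✗
w1: no successors, so ◇□◇((p → ¬q) → q) fails. ✗
w2: successors {w1, w2}; □◇((p → ¬q) → q) there: w1:T, w2:F. ✓
w3: successors {w3}; □◇((p → ¬q) → q) there: w3:T. ✓
w4: successors {w4}; □◇((p → ¬q) → q) there: w4:T. ✓
Satisfying worlds: {w2, w3, w4}.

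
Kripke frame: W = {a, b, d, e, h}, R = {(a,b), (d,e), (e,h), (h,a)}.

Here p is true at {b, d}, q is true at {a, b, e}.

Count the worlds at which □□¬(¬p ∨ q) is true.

2

a: successors {b}; □¬(¬p ∨ q) there: b:T. ✓
b: no successors, so □□¬(¬p ∨ q) holds vacuously. ✓
d: successors {e}; □¬(¬p ∨ q) there: e:F. ✗
e: successors {h}; □¬(¬p ∨ q) there: h:F. ✗
h: successors {a}; □¬(¬p ∨ q) there: a:F. ✗
Satisfying worlds: {a, b}.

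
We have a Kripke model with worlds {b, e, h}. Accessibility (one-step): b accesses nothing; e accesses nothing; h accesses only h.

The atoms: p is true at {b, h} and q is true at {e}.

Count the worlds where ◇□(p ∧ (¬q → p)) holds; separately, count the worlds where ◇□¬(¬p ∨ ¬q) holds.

For ◇□(p ∧ (¬q → p)):
b: no successors, so ◇□(p ∧ (¬q → p)) fails. ✗
e: no successors, so ◇□(p ∧ (¬q → p)) fails. ✗
h: successors {h}; □(p ∧ (¬q → p)) there: h:T. ✓
— 1 world.
For ◇□¬(¬p ∨ ¬q):
b: no successors, so ◇□¬(¬p ∨ ¬q) fails. ✗
e: no successors, so ◇□¬(¬p ∨ ¬q) fails. ✗
h: successors {h}; □¬(¬p ∨ ¬q) there: h:F. ✗
— 0 worlds.

1 and 0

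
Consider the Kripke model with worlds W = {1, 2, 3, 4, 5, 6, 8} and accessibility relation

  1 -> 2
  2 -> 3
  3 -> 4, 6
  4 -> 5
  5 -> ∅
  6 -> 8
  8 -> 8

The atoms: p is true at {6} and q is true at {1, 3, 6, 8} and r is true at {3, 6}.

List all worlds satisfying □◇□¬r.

{2, 3, 5, 6, 8}

1: successors {2}; ◇□¬r there: 2:F. ✗
2: successors {3}; ◇□¬r there: 3:T. ✓
3: successors {4, 6}; ◇□¬r there: 4:T, 6:T. ✓
4: successors {5}; ◇□¬r there: 5:F. ✗
5: no successors, so □◇□¬r holds vacuously. ✓
6: successors {8}; ◇□¬r there: 8:T. ✓
8: successors {8}; ◇□¬r there: 8:T. ✓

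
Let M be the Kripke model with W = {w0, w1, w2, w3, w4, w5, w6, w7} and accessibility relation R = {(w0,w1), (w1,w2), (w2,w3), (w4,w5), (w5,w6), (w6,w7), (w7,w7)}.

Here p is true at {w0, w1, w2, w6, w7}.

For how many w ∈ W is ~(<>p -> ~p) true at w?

4

w0: <>p -> ~p is F. ✓
w1: <>p -> ~p is F. ✓
w2: <>p -> ~p is T. ✗
w3: <>p -> ~p is T. ✗
w4: <>p -> ~p is T. ✗
w5: <>p -> ~p is T. ✗
w6: <>p -> ~p is F. ✓
w7: <>p -> ~p is F. ✓
Satisfying worlds: {w0, w1, w6, w7}.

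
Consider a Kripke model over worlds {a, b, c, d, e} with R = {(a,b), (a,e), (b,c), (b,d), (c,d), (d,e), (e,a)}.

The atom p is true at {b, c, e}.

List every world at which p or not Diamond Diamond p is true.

a: p is F, not Diamond Diamond p is F. ✗
b: p is T, not Diamond Diamond p is F. ✓
c: p is T, not Diamond Diamond p is F. ✓
d: p is F, not Diamond Diamond p is T. ✓
e: p is T, not Diamond Diamond p is F. ✓

{b, c, d, e}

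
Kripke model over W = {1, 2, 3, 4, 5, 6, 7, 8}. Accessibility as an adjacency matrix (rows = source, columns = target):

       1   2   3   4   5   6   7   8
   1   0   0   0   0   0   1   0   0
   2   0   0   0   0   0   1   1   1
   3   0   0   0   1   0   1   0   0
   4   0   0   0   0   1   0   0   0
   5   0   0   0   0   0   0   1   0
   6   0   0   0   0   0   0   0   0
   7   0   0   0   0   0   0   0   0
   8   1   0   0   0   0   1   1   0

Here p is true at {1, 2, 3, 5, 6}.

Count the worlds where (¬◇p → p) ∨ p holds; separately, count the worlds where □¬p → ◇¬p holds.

For (¬◇p → p) ∨ p:
1: ¬◇p → p is T, p is T. ✓
2: ¬◇p → p is T, p is T. ✓
3: ¬◇p → p is T, p is T. ✓
4: ¬◇p → p is T, p is F. ✓
5: ¬◇p → p is T, p is T. ✓
6: ¬◇p → p is T, p is T. ✓
7: ¬◇p → p is F, p is F. ✗
8: ¬◇p → p is T, p is F. ✓
— 7 worlds.
For □¬p → ◇¬p:
1: □¬p is F, ◇¬p is F. ✓
2: □¬p is F, ◇¬p is T. ✓
3: □¬p is F, ◇¬p is T. ✓
4: □¬p is F, ◇¬p is F. ✓
5: □¬p is T, ◇¬p is T. ✓
6: □¬p is T, ◇¬p is F. ✗
7: □¬p is T, ◇¬p is F. ✗
8: □¬p is F, ◇¬p is T. ✓
— 6 worlds.

7 and 6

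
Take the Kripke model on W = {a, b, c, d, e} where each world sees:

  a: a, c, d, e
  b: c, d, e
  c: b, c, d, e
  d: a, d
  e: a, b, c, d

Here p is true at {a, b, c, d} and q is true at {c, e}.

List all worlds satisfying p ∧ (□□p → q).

{a, b, c, d}

a: p is T, □□p → q is T. ✓
b: p is T, □□p → q is T. ✓
c: p is T, □□p → q is T. ✓
d: p is T, □□p → q is T. ✓
e: p is F, □□p → q is T. ✗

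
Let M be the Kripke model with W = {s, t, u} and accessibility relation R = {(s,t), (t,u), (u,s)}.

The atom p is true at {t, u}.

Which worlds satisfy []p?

s: successors {t}; p there: t:T. ✓
t: successors {u}; p there: u:T. ✓
u: successors {s}; p there: s:F. ✗

{s, t}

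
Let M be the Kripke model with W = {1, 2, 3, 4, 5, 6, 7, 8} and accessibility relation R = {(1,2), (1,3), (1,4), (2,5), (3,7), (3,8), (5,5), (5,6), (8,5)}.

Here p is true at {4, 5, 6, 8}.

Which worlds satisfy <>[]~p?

1: successors {2, 3, 4}; []~p there: 2:F, 3:F, 4:T. ✓
2: successors {5}; []~p there: 5:F. ✗
3: successors {7, 8}; []~p there: 7:T, 8:F. ✓
4: no successors, so <>[]~p fails. ✗
5: successors {5, 6}; []~p there: 5:F, 6:T. ✓
6: no successors, so <>[]~p fails. ✗
7: no successors, so <>[]~p fails. ✗
8: successors {5}; []~p there: 5:F. ✗

{1, 3, 5}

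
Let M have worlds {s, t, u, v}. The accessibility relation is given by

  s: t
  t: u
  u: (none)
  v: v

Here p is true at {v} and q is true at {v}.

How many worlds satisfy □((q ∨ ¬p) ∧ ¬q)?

3

s: successors {t}; (q ∨ ¬p) ∧ ¬q there: t:T. ✓
t: successors {u}; (q ∨ ¬p) ∧ ¬q there: u:T. ✓
u: no successors, so □((q ∨ ¬p) ∧ ¬q) holds vacuously. ✓
v: successors {v}; (q ∨ ¬p) ∧ ¬q there: v:F. ✗
Satisfying worlds: {s, t, u}.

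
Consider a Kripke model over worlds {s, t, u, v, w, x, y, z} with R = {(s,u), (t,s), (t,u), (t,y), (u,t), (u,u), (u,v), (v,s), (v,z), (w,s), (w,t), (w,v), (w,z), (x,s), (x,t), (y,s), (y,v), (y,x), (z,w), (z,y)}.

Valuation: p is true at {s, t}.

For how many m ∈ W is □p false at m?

7

s: successors {u}; p there: u:F. ✗
t: successors {s, u, y}; p there: s:T, u:F, y:F. ✗
u: successors {t, u, v}; p there: t:T, u:F, v:F. ✗
v: successors {s, z}; p there: s:T, z:F. ✗
w: successors {s, t, v, z}; p there: s:T, t:T, v:F, z:F. ✗
x: successors {s, t}; p there: s:T, t:T. ✓
y: successors {s, v, x}; p there: s:T, v:F, x:F. ✗
z: successors {w, y}; p there: w:F, y:F. ✗
Satisfying worlds: {x}.
So □p fails at the other 7 worlds.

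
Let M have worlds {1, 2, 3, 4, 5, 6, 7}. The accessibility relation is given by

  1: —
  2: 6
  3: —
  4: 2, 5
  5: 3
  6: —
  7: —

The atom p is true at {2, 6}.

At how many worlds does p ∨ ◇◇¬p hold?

1: p is F, ◇◇¬p is F. ✗
2: p is T, ◇◇¬p is F. ✓
3: p is F, ◇◇¬p is F. ✗
4: p is F, ◇◇¬p is T. ✓
5: p is F, ◇◇¬p is F. ✗
6: p is T, ◇◇¬p is F. ✓
7: p is F, ◇◇¬p is F. ✗
Satisfying worlds: {2, 4, 6}.

3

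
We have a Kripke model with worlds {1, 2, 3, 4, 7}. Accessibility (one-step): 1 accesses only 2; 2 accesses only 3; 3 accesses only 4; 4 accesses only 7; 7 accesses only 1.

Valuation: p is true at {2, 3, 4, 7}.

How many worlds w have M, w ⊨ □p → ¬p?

1: □p is T, ¬p is T. ✓
2: □p is T, ¬p is F. ✗
3: □p is T, ¬p is F. ✗
4: □p is T, ¬p is F. ✗
7: □p is F, ¬p is F. ✓
Satisfying worlds: {1, 7}.

2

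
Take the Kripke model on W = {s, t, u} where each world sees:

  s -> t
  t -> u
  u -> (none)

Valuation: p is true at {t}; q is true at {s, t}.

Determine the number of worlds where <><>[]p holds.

1

s: successors {t}; <>[]p there: t:T. ✓
t: successors {u}; <>[]p there: u:F. ✗
u: no successors, so <><>[]p fails. ✗
Satisfying worlds: {s}.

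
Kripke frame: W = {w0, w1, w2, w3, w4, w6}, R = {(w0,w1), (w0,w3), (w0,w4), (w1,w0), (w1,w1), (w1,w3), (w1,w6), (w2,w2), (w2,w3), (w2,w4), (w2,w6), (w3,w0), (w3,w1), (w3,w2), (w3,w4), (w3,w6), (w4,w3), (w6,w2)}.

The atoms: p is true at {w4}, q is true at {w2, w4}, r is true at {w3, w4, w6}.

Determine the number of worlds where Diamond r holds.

5

w0: successors {w1, w3, w4}; r there: w1:F, w3:T, w4:T. ✓
w1: successors {w0, w1, w3, w6}; r there: w0:F, w1:F, w3:T, w6:T. ✓
w2: successors {w2, w3, w4, w6}; r there: w2:F, w3:T, w4:T, w6:T. ✓
w3: successors {w0, w1, w2, w4, w6}; r there: w0:F, w1:F, w2:F, w4:T, w6:T. ✓
w4: successors {w3}; r there: w3:T. ✓
w6: successors {w2}; r there: w2:F. ✗
Satisfying worlds: {w0, w1, w2, w3, w4}.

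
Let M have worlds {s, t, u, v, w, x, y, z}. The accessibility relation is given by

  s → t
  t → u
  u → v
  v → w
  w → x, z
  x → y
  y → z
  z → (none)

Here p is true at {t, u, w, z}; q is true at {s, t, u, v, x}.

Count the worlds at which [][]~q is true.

5

s: successors {t}; []~q there: t:F. ✗
t: successors {u}; []~q there: u:F. ✗
u: successors {v}; []~q there: v:T. ✓
v: successors {w}; []~q there: w:F. ✗
w: successors {x, z}; []~q there: x:T, z:T. ✓
x: successors {y}; []~q there: y:T. ✓
y: successors {z}; []~q there: z:T. ✓
z: no successors, so [][]~q holds vacuously. ✓
Satisfying worlds: {u, w, x, y, z}.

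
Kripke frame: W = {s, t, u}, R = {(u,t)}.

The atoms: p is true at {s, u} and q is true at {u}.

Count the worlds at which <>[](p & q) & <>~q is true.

s: <>[](p & q) is F, <>~q is F. ✗
t: <>[](p & q) is F, <>~q is F. ✗
u: <>[](p & q) is T, <>~q is T. ✓
Satisfying worlds: {u}.

1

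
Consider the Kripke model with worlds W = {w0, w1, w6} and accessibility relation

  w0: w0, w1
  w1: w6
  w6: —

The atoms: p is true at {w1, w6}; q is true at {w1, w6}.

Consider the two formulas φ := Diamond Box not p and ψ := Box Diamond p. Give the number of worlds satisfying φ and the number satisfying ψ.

For Diamond Box not p:
w0: successors {w0, w1}; Box not p there: w0:F, w1:F. ✗
w1: successors {w6}; Box not p there: w6:T. ✓
w6: no successors, so Diamond Box not p fails. ✗
— 1 world.
For Box Diamond p:
w0: successors {w0, w1}; Diamond p there: w0:T, w1:T. ✓
w1: successors {w6}; Diamond p there: w6:F. ✗
w6: no successors, so Box Diamond p holds vacuously. ✓
— 2 worlds.

1 and 2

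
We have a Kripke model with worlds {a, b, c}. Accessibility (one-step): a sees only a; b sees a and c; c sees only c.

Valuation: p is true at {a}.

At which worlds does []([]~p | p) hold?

a: successors {a}; []~p | p there: a:T. ✓
b: successors {a, c}; []~p | p there: a:T, c:T. ✓
c: successors {c}; []~p | p there: c:T. ✓

{a, b, c}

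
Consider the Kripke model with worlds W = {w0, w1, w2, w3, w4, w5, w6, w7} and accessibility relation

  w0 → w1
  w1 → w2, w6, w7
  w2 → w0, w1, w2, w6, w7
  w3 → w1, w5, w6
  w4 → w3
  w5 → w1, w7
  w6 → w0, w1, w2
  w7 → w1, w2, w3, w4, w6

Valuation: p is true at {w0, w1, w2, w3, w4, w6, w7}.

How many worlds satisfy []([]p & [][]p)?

w0: successors {w1}; []p & [][]p there: w1:T. ✓
w1: successors {w2, w6, w7}; []p & [][]p there: w2:T, w6:T, w7:F. ✗
w2: successors {w0, w1, w2, w6, w7}; []p & [][]p there: w0:T, w1:T, w2:T, w6:T, w7:F. ✗
w3: successors {w1, w5, w6}; []p & [][]p there: w1:T, w5:T, w6:T. ✓
w4: successors {w3}; []p & [][]p there: w3:F. ✗
w5: successors {w1, w7}; []p & [][]p there: w1:T, w7:F. ✗
w6: successors {w0, w1, w2}; []p & [][]p there: w0:T, w1:T, w2:T. ✓
w7: successors {w1, w2, w3, w4, w6}; []p & [][]p there: w1:T, w2:T, w3:F, w4:F, w6:T. ✗
Satisfying worlds: {w0, w3, w6}.

3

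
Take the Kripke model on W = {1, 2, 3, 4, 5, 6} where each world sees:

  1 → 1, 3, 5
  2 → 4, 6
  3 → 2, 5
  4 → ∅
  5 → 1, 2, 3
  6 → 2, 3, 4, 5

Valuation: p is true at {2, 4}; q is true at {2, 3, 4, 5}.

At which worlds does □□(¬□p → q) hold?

1: successors {1, 3, 5}; □(¬□p → q) there: 1:F, 3:T, 5:F. ✗
2: successors {4, 6}; □(¬□p → q) there: 4:T, 6:T. ✓
3: successors {2, 5}; □(¬□p → q) there: 2:F, 5:F. ✗
4: no successors, so □□(¬□p → q) holds vacuously. ✓
5: successors {1, 2, 3}; □(¬□p → q) there: 1:F, 2:F, 3:T. ✗
6: successors {2, 3, 4, 5}; □(¬□p → q) there: 2:F, 3:T, 4:T, 5:F. ✗

{2, 4}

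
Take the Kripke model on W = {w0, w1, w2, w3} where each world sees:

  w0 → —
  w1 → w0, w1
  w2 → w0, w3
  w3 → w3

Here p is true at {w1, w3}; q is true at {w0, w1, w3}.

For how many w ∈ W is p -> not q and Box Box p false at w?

w0: p is F, not q and Box Box p is F. ✓
w1: p is T, not q and Box Box p is F. ✗
w2: p is F, not q and Box Box p is T. ✓
w3: p is T, not q and Box Box p is F. ✗
Satisfying worlds: {w0, w2}.
So p -> not q and Box Box p fails at the other 2 worlds.

2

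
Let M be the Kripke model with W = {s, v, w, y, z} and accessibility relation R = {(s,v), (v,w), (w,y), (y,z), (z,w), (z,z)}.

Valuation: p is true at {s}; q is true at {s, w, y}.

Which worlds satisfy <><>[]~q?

s: successors {v}; <>[]~q there: v:F. ✗
v: successors {w}; <>[]~q there: w:T. ✓
w: successors {y}; <>[]~q there: y:F. ✗
y: successors {z}; <>[]~q there: z:F. ✗
z: successors {w, z}; <>[]~q there: w:T, z:F. ✓

{v, z}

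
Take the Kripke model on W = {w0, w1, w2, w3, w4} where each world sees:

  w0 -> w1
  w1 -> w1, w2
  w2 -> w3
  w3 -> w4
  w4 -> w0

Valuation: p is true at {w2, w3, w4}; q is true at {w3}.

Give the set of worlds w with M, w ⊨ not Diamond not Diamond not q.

{w0, w2, w3, w4}

w0: Diamond not Diamond not q is F. ✓
w1: Diamond not Diamond not q is T. ✗
w2: Diamond not Diamond not q is F. ✓
w3: Diamond not Diamond not q is F. ✓
w4: Diamond not Diamond not q is F. ✓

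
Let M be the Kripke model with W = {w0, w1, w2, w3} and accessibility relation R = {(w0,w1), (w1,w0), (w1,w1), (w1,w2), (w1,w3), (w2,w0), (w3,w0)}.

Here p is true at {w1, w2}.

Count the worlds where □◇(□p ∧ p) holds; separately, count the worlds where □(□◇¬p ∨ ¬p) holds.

0 and 2

For □◇(□p ∧ p):
w0: successors {w1}; ◇(□p ∧ p) there: w1:F. ✗
w1: successors {w0, w1, w2, w3}; ◇(□p ∧ p) there: w0:F, w1:F, w2:F, w3:F. ✗
w2: successors {w0}; ◇(□p ∧ p) there: w0:F. ✗
w3: successors {w0}; ◇(□p ∧ p) there: w0:F. ✗
— 0 worlds.
For □(□◇¬p ∨ ¬p):
w0: successors {w1}; □◇¬p ∨ ¬p there: w1:F. ✗
w1: successors {w0, w1, w2, w3}; □◇¬p ∨ ¬p there: w0:T, w1:F, w2:F, w3:T. ✗
w2: successors {w0}; □◇¬p ∨ ¬p there: w0:T. ✓
w3: successors {w0}; □◇¬p ∨ ¬p there: w0:T. ✓
— 2 worlds.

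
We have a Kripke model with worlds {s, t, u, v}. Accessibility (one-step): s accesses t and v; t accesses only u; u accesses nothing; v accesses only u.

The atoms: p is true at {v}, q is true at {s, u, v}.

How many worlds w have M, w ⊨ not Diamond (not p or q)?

s: Diamond (not p or q) is T. ✗
t: Diamond (not p or q) is T. ✗
u: Diamond (not p or q) is F. ✓
v: Diamond (not p or q) is T. ✗
Satisfying worlds: {u}.

1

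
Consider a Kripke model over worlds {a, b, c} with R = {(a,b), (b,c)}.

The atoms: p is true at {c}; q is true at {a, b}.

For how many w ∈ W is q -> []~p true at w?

2

a: q is T, []~p is T. ✓
b: q is T, []~p is F. ✗
c: q is F, []~p is T. ✓
Satisfying worlds: {a, c}.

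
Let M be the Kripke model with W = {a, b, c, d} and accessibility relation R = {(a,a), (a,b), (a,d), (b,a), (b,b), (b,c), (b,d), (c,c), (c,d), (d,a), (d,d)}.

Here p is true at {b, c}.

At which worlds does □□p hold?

a: successors {a, b, d}; □p there: a:F, b:F, d:F. ✗
b: successors {a, b, c, d}; □p there: a:F, b:F, c:F, d:F. ✗
c: successors {c, d}; □p there: c:F, d:F. ✗
d: successors {a, d}; □p there: a:F, d:F. ✗

∅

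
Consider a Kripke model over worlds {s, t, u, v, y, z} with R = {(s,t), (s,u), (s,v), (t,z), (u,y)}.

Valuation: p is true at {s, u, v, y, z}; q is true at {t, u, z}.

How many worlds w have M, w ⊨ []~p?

3

s: successors {t, u, v}; ~p there: t:T, u:F, v:F. ✗
t: successors {z}; ~p there: z:F. ✗
u: successors {y}; ~p there: y:F. ✗
v: no successors, so []~p holds vacuously. ✓
y: no successors, so []~p holds vacuously. ✓
z: no successors, so []~p holds vacuously. ✓
Satisfying worlds: {v, y, z}.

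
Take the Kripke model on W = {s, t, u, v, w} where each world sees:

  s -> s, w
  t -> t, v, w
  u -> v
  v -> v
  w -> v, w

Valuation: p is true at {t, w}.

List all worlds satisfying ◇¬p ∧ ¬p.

{s, u, v}

s: ◇¬p is T, ¬p is T. ✓
t: ◇¬p is T, ¬p is F. ✗
u: ◇¬p is T, ¬p is T. ✓
v: ◇¬p is T, ¬p is T. ✓
w: ◇¬p is T, ¬p is F. ✗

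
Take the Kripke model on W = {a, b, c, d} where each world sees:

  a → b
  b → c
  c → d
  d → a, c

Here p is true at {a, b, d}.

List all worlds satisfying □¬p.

{b}

a: successors {b}; ¬p there: b:F. ✗
b: successors {c}; ¬p there: c:T. ✓
c: successors {d}; ¬p there: d:F. ✗
d: successors {a, c}; ¬p there: a:F, c:T. ✗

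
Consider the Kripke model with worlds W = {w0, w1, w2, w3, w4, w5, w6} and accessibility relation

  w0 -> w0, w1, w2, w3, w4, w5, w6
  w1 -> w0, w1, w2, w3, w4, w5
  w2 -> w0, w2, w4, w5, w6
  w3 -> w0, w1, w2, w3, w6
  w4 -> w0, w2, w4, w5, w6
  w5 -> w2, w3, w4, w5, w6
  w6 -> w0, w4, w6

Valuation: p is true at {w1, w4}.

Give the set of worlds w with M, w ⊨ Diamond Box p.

w0: successors {w0, w1, w2, w3, w4, w5, w6}; Box p there: w0:F, w1:F, w2:F, w3:F, w4:F, w5:F, w6:F. ✗
w1: successors {w0, w1, w2, w3, w4, w5}; Box p there: w0:F, w1:F, w2:F, w3:F, w4:F, w5:F. ✗
w2: successors {w0, w2, w4, w5, w6}; Box p there: w0:F, w2:F, w4:F, w5:F, w6:F. ✗
w3: successors {w0, w1, w2, w3, w6}; Box p there: w0:F, w1:F, w2:F, w3:F, w6:F. ✗
w4: successors {w0, w2, w4, w5, w6}; Box p there: w0:F, w2:F, w4:F, w5:F, w6:F. ✗
w5: successors {w2, w3, w4, w5, w6}; Box p there: w2:F, w3:F, w4:F, w5:F, w6:F. ✗
w6: successors {w0, w4, w6}; Box p there: w0:F, w4:F, w6:F. ✗

∅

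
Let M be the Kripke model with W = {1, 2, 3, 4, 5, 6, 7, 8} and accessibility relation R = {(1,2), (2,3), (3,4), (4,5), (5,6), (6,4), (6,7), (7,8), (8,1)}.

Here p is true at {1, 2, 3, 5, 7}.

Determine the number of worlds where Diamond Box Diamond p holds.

5

1: successors {2}; Box Diamond p there: 2:F. ✗
2: successors {3}; Box Diamond p there: 3:T. ✓
3: successors {4}; Box Diamond p there: 4:F. ✗
4: successors {5}; Box Diamond p there: 5:T. ✓
5: successors {6}; Box Diamond p there: 6:F. ✗
6: successors {4, 7}; Box Diamond p there: 4:F, 7:T. ✓
7: successors {8}; Box Diamond p there: 8:T. ✓
8: successors {1}; Box Diamond p there: 1:T. ✓
Satisfying worlds: {2, 4, 6, 7, 8}.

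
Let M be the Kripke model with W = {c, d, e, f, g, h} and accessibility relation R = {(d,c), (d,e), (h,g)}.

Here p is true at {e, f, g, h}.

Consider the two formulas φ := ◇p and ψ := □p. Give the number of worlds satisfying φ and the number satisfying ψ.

2 and 5

For ◇p:
c: no successors, so ◇p fails. ✗
d: successors {c, e}; p there: c:F, e:T. ✓
e: no successors, so ◇p fails. ✗
f: no successors, so ◇p fails. ✗
g: no successors, so ◇p fails. ✗
h: successors {g}; p there: g:T. ✓
— 2 worlds.
For □p:
c: no successors, so □p holds vacuously. ✓
d: successors {c, e}; p there: c:F, e:T. ✗
e: no successors, so □p holds vacuously. ✓
f: no successors, so □p holds vacuously. ✓
g: no successors, so □p holds vacuously. ✓
h: successors {g}; p there: g:T. ✓
— 5 worlds.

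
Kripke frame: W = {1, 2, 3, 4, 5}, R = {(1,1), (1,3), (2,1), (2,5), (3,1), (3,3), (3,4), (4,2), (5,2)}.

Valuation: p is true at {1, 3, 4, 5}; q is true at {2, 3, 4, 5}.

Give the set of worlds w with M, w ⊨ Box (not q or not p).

1: successors {1, 3}; not q or not p there: 1:T, 3:F. ✗
2: successors {1, 5}; not q or not p there: 1:T, 5:F. ✗
3: successors {1, 3, 4}; not q or not p there: 1:T, 3:F, 4:F. ✗
4: successors {2}; not q or not p there: 2:T. ✓
5: successors {2}; not q or not p there: 2:T. ✓

{4, 5}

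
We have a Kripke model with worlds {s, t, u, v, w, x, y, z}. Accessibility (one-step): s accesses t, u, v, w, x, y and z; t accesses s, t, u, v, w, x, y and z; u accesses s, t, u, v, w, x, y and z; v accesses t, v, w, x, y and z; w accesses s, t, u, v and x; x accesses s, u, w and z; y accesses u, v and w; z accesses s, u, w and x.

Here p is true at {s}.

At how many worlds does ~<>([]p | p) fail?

5

s: <>([]p | p) is F. ✓
t: <>([]p | p) is T. ✗
u: <>([]p | p) is T. ✗
v: <>([]p | p) is F. ✓
w: <>([]p | p) is T. ✗
x: <>([]p | p) is T. ✗
y: <>([]p | p) is F. ✓
z: <>([]p | p) is T. ✗
Satisfying worlds: {s, v, y}.
So ~<>([]p | p) fails at the other 5 worlds.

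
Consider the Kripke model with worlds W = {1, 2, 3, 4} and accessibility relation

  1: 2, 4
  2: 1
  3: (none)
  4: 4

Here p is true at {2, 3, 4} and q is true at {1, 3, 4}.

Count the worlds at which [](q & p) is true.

1: successors {2, 4}; q & p there: 2:F, 4:T. ✗
2: successors {1}; q & p there: 1:F. ✗
3: no successors, so [](q & p) holds vacuously. ✓
4: successors {4}; q & p there: 4:T. ✓
Satisfying worlds: {3, 4}.

2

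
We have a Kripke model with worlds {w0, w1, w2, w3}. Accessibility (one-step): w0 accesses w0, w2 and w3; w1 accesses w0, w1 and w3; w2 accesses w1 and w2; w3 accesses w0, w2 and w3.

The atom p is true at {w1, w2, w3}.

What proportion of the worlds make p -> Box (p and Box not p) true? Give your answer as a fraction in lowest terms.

1/4

w0: p is F, Box (p and Box not p) is F. ✓
w1: p is T, Box (p and Box not p) is F. ✗
w2: p is T, Box (p and Box not p) is F. ✗
w3: p is T, Box (p and Box not p) is F. ✗
That's 1 of 4 worlds, so 1/4.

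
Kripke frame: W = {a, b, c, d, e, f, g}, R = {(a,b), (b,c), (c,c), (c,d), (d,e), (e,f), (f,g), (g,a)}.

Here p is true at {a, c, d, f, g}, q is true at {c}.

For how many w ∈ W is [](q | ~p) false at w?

4

a: successors {b}; q | ~p there: b:T. ✓
b: successors {c}; q | ~p there: c:T. ✓
c: successors {c, d}; q | ~p there: c:T, d:F. ✗
d: successors {e}; q | ~p there: e:T. ✓
e: successors {f}; q | ~p there: f:F. ✗
f: successors {g}; q | ~p there: g:F. ✗
g: successors {a}; q | ~p there: a:F. ✗
Satisfying worlds: {a, b, d}.
So [](q | ~p) fails at the other 4 worlds.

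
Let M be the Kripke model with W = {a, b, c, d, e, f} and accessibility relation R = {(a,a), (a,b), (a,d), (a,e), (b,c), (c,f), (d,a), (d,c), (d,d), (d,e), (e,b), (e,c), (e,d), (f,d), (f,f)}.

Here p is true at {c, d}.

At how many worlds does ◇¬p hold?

a: successors {a, b, d, e}; ¬p there: a:T, b:T, d:F, e:T. ✓
b: successors {c}; ¬p there: c:F. ✗
c: successors {f}; ¬p there: f:T. ✓
d: successors {a, c, d, e}; ¬p there: a:T, c:F, d:F, e:T. ✓
e: successors {b, c, d}; ¬p there: b:T, c:F, d:F. ✓
f: successors {d, f}; ¬p there: d:F, f:T. ✓
Satisfying worlds: {a, c, d, e, f}.

5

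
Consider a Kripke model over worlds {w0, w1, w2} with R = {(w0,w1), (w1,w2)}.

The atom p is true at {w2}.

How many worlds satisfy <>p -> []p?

w0: <>p is F, []p is F. ✓
w1: <>p is T, []p is T. ✓
w2: <>p is F, []p is T. ✓
Satisfying worlds: {w0, w1, w2}.

3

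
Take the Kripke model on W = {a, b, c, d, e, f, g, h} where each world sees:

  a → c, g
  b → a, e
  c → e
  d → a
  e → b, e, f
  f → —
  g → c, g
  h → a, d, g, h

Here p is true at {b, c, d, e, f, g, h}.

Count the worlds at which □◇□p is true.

7

a: successors {c, g}; ◇□p there: c:T, g:T. ✓
b: successors {a, e}; ◇□p there: a:T, e:T. ✓
c: successors {e}; ◇□p there: e:T. ✓
d: successors {a}; ◇□p there: a:T. ✓
e: successors {b, e, f}; ◇□p there: b:T, e:T, f:F. ✗
f: no successors, so □◇□p holds vacuously. ✓
g: successors {c, g}; ◇□p there: c:T, g:T. ✓
h: successors {a, d, g, h}; ◇□p there: a:T, d:T, g:T, h:T. ✓
Satisfying worlds: {a, b, c, d, f, g, h}.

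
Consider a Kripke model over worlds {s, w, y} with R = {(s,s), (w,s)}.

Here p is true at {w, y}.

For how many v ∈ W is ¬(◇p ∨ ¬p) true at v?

s: ◇p ∨ ¬p is T. ✗
w: ◇p ∨ ¬p is F. ✓
y: ◇p ∨ ¬p is F. ✓
Satisfying worlds: {w, y}.

2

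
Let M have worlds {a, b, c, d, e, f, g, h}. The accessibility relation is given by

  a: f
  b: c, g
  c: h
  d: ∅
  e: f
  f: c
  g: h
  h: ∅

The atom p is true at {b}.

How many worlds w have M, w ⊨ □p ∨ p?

3

a: □p is F, p is F. ✗
b: □p is F, p is T. ✓
c: □p is F, p is F. ✗
d: □p is T, p is F. ✓
e: □p is F, p is F. ✗
f: □p is F, p is F. ✗
g: □p is F, p is F. ✗
h: □p is T, p is F. ✓
Satisfying worlds: {b, d, h}.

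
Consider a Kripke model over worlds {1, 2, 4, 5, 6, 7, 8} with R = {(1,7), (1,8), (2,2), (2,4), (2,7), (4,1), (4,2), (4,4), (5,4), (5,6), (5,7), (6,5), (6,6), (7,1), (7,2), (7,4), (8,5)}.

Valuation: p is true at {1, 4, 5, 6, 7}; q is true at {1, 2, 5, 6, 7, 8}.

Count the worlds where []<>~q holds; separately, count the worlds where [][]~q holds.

For []<>~q:
1: successors {7, 8}; <>~q there: 7:T, 8:F. ✗
2: successors {2, 4, 7}; <>~q there: 2:T, 4:T, 7:T. ✓
4: successors {1, 2, 4}; <>~q there: 1:F, 2:T, 4:T. ✗
5: successors {4, 6, 7}; <>~q there: 4:T, 6:F, 7:T. ✗
6: successors {5, 6}; <>~q there: 5:T, 6:F. ✗
7: successors {1, 2, 4}; <>~q there: 1:F, 2:T, 4:T. ✗
8: successors {5}; <>~q there: 5:T. ✓
— 2 worlds.
For [][]~q:
1: successors {7, 8}; []~q there: 7:F, 8:F. ✗
2: successors {2, 4, 7}; []~q there: 2:F, 4:F, 7:F. ✗
4: successors {1, 2, 4}; []~q there: 1:F, 2:F, 4:F. ✗
5: successors {4, 6, 7}; []~q there: 4:F, 6:F, 7:F. ✗
6: successors {5, 6}; []~q there: 5:F, 6:F. ✗
7: successors {1, 2, 4}; []~q there: 1:F, 2:F, 4:F. ✗
8: successors {5}; []~q there: 5:F. ✗
— 0 worlds.

2 and 0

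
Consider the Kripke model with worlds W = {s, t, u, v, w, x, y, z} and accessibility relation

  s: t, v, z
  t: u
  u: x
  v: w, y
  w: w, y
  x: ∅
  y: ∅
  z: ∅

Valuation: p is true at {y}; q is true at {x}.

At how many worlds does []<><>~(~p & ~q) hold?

s: successors {t, v, z}; <><>~(~p & ~q) there: t:T, v:T, z:F. ✗
t: successors {u}; <><>~(~p & ~q) there: u:F. ✗
u: successors {x}; <><>~(~p & ~q) there: x:F. ✗
v: successors {w, y}; <><>~(~p & ~q) there: w:T, y:F. ✗
w: successors {w, y}; <><>~(~p & ~q) there: w:T, y:F. ✗
x: no successors, so []<><>~(~p & ~q) holds vacuously. ✓
y: no successors, so []<><>~(~p & ~q) holds vacuously. ✓
z: no successors, so []<><>~(~p & ~q) holds vacuously. ✓
Satisfying worlds: {x, y, z}.

3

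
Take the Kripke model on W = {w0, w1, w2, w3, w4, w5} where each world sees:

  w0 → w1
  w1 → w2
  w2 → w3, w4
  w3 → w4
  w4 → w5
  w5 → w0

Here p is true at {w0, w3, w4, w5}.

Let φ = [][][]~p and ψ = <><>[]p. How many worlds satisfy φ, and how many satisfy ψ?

2 and 4

For [][][]~p:
w0: successors {w1}; [][]~p there: w1:F. ✗
w1: successors {w2}; [][]~p there: w2:F. ✗
w2: successors {w3, w4}; [][]~p there: w3:F, w4:F. ✗
w3: successors {w4}; [][]~p there: w4:F. ✗
w4: successors {w5}; [][]~p there: w5:T. ✓
w5: successors {w0}; [][]~p there: w0:T. ✓
— 2 worlds.
For <><>[]p:
w0: successors {w1}; <>[]p there: w1:T. ✓
w1: successors {w2}; <>[]p there: w2:T. ✓
w2: successors {w3, w4}; <>[]p there: w3:T, w4:T. ✓
w3: successors {w4}; <>[]p there: w4:T. ✓
w4: successors {w5}; <>[]p there: w5:F. ✗
w5: successors {w0}; <>[]p there: w0:F. ✗
— 4 worlds.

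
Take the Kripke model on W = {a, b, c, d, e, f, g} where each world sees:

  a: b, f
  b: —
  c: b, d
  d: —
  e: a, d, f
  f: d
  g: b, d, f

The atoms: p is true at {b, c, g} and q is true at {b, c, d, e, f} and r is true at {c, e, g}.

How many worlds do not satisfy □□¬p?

1

a: successors {b, f}; □¬p there: b:T, f:T. ✓
b: no successors, so □□¬p holds vacuously. ✓
c: successors {b, d}; □¬p there: b:T, d:T. ✓
d: no successors, so □□¬p holds vacuously. ✓
e: successors {a, d, f}; □¬p there: a:F, d:T, f:T. ✗
f: successors {d}; □¬p there: d:T. ✓
g: successors {b, d, f}; □¬p there: b:T, d:T, f:T. ✓
Satisfying worlds: {a, b, c, d, f, g}.
So □□¬p fails at the other 1 world.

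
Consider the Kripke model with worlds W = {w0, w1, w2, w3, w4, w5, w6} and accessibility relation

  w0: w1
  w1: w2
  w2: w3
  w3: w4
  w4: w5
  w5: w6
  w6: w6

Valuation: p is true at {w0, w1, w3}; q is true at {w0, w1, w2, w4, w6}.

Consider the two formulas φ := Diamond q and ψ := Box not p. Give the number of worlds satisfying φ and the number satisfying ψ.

For Diamond q:
w0: successors {w1}; q there: w1:T. ✓
w1: successors {w2}; q there: w2:T. ✓
w2: successors {w3}; q there: w3:F. ✗
w3: successors {w4}; q there: w4:T. ✓
w4: successors {w5}; q there: w5:F. ✗
w5: successors {w6}; q there: w6:T. ✓
w6: successors {w6}; q there: w6:T. ✓
— 5 worlds.
For Box not p:
w0: successors {w1}; not p there: w1:F. ✗
w1: successors {w2}; not p there: w2:T. ✓
w2: successors {w3}; not p there: w3:F. ✗
w3: successors {w4}; not p there: w4:T. ✓
w4: successors {w5}; not p there: w5:T. ✓
w5: successors {w6}; not p there: w6:T. ✓
w6: successors {w6}; not p there: w6:T. ✓
— 5 worlds.

5 and 5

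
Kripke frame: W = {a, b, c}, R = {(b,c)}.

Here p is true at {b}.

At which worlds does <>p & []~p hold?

a: <>p is F, []~p is T. ✗
b: <>p is F, []~p is T. ✗
c: <>p is F, []~p is T. ✗

∅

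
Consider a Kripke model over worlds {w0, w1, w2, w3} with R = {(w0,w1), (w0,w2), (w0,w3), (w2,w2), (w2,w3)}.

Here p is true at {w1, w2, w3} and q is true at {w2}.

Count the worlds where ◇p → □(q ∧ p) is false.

2

w0: ◇p is T, □(q ∧ p) is F. ✗
w1: ◇p is F, □(q ∧ p) is T. ✓
w2: ◇p is T, □(q ∧ p) is F. ✗
w3: ◇p is F, □(q ∧ p) is T. ✓
Satisfying worlds: {w1, w3}.
So ◇p → □(q ∧ p) fails at the other 2 worlds.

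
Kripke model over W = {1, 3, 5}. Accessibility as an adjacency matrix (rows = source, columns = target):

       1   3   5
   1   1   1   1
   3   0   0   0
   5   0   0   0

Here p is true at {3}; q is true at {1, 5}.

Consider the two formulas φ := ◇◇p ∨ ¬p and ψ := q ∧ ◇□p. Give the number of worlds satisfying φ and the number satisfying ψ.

2 and 1

For ◇◇p ∨ ¬p:
1: ◇◇p is T, ¬p is T. ✓
3: ◇◇p is F, ¬p is F. ✗
5: ◇◇p is F, ¬p is T. ✓
— 2 worlds.
For q ∧ ◇□p:
1: q is T, ◇□p is T. ✓
3: q is F, ◇□p is F. ✗
5: q is T, ◇□p is F. ✗
— 1 world.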